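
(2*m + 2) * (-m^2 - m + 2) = -2*m^3 - 4*m^2 + 2*m + 4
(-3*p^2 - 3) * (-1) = 3*p^2 + 3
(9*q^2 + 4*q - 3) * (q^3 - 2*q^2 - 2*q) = 9*q^5 - 14*q^4 - 29*q^3 - 2*q^2 + 6*q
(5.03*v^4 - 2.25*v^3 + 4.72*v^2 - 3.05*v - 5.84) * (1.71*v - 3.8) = 8.6013*v^5 - 22.9615*v^4 + 16.6212*v^3 - 23.1515*v^2 + 1.6036*v + 22.192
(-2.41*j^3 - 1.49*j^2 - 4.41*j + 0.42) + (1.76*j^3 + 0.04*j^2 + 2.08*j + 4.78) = -0.65*j^3 - 1.45*j^2 - 2.33*j + 5.2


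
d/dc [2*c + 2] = 2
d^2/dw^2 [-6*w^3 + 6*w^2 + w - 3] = 12 - 36*w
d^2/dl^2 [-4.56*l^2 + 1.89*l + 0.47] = -9.12000000000000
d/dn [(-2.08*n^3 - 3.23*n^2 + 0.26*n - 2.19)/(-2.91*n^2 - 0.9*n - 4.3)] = (6.0528*n^4 + 3.744*n^3 + 30.4956*n^2 + 15.0322*n - 3.089)/(8.4681*n^4 + 5.238*n^3 + 25.836*n^2 + 7.74*n + 18.49)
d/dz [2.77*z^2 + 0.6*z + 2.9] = 5.54*z + 0.6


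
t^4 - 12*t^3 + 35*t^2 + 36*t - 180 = (t - 6)*(t - 5)*(t - 3)*(t + 2)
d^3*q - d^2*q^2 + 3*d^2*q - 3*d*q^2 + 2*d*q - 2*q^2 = (d + 2)*(d - q)*(d*q + q)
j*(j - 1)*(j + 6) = j^3 + 5*j^2 - 6*j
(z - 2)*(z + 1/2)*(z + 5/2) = z^3 + z^2 - 19*z/4 - 5/2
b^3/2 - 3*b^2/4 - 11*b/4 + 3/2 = (b/2 + 1)*(b - 3)*(b - 1/2)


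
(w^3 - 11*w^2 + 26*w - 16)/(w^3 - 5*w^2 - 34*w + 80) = (w - 1)/(w + 5)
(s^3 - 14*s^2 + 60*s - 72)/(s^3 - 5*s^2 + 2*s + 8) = (s^2 - 12*s + 36)/(s^2 - 3*s - 4)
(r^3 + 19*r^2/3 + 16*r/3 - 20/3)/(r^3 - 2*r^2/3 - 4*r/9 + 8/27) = 9*(r^2 + 7*r + 10)/(9*r^2 - 4)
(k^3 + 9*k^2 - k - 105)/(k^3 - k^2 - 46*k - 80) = (k^2 + 4*k - 21)/(k^2 - 6*k - 16)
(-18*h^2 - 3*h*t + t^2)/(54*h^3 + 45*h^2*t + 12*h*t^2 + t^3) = (-6*h + t)/(18*h^2 + 9*h*t + t^2)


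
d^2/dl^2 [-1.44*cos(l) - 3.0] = 1.44*cos(l)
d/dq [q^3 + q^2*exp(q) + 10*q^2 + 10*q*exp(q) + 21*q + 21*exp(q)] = q^2*exp(q) + 3*q^2 + 12*q*exp(q) + 20*q + 31*exp(q) + 21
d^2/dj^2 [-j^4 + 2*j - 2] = -12*j^2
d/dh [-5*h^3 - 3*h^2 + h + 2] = -15*h^2 - 6*h + 1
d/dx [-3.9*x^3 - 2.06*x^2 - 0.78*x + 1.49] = -11.7*x^2 - 4.12*x - 0.78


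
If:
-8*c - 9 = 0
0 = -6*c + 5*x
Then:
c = -9/8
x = -27/20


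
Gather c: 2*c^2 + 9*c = 2*c^2 + 9*c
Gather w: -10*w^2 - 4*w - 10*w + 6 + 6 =-10*w^2 - 14*w + 12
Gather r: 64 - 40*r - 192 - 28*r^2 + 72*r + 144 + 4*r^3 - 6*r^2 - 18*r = 4*r^3 - 34*r^2 + 14*r + 16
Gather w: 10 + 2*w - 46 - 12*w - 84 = -10*w - 120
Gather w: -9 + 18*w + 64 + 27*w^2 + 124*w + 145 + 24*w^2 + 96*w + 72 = 51*w^2 + 238*w + 272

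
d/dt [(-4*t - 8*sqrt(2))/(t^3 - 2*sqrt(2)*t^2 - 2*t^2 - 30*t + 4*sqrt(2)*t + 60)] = 4*(-t^3 + 2*t^2 + 2*sqrt(2)*t^2 - 4*sqrt(2)*t + 30*t - (t + 2*sqrt(2))*(-3*t^2 + 4*t + 4*sqrt(2)*t - 4*sqrt(2) + 30) - 60)/(t^3 - 2*sqrt(2)*t^2 - 2*t^2 - 30*t + 4*sqrt(2)*t + 60)^2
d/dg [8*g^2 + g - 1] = 16*g + 1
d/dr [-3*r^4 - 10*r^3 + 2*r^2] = 2*r*(-6*r^2 - 15*r + 2)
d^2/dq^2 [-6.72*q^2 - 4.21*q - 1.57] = -13.4400000000000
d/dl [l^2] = 2*l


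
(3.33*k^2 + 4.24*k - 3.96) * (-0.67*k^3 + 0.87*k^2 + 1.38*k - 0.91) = -2.2311*k^5 + 0.0562999999999998*k^4 + 10.9374*k^3 - 0.624300000000001*k^2 - 9.3232*k + 3.6036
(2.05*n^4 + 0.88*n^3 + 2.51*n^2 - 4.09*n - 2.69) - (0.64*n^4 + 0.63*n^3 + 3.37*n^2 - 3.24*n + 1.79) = 1.41*n^4 + 0.25*n^3 - 0.86*n^2 - 0.85*n - 4.48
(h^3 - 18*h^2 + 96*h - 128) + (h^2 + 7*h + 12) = h^3 - 17*h^2 + 103*h - 116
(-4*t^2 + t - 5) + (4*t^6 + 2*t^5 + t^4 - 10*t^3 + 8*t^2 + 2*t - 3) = 4*t^6 + 2*t^5 + t^4 - 10*t^3 + 4*t^2 + 3*t - 8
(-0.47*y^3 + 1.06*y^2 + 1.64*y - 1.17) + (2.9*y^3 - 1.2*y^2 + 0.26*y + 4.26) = 2.43*y^3 - 0.14*y^2 + 1.9*y + 3.09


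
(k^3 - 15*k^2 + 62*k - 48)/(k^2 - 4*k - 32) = (k^2 - 7*k + 6)/(k + 4)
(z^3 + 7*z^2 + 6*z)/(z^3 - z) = (z + 6)/(z - 1)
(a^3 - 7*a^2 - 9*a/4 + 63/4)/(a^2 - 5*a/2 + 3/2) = (2*a^2 - 11*a - 21)/(2*(a - 1))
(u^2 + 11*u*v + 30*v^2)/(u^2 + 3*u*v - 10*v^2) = (u + 6*v)/(u - 2*v)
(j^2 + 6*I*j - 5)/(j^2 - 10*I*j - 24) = (-j^2 - 6*I*j + 5)/(-j^2 + 10*I*j + 24)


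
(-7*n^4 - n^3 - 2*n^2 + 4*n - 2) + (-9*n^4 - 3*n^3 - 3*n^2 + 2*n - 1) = -16*n^4 - 4*n^3 - 5*n^2 + 6*n - 3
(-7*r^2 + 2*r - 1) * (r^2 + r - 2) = -7*r^4 - 5*r^3 + 15*r^2 - 5*r + 2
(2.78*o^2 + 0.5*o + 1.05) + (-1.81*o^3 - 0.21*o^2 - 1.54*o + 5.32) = -1.81*o^3 + 2.57*o^2 - 1.04*o + 6.37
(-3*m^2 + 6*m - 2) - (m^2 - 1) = -4*m^2 + 6*m - 1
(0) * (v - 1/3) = 0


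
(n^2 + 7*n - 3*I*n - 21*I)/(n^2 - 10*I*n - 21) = (n + 7)/(n - 7*I)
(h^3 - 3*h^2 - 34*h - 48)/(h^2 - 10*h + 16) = (h^2 + 5*h + 6)/(h - 2)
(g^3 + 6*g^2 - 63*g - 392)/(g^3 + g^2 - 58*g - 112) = (g + 7)/(g + 2)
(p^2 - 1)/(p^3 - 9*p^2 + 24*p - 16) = (p + 1)/(p^2 - 8*p + 16)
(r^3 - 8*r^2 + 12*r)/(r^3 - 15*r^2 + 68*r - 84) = r/(r - 7)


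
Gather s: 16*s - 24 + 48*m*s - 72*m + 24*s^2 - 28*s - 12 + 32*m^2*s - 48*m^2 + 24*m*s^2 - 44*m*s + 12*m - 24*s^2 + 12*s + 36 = -48*m^2 + 24*m*s^2 - 60*m + s*(32*m^2 + 4*m)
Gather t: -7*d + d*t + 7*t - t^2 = -7*d - t^2 + t*(d + 7)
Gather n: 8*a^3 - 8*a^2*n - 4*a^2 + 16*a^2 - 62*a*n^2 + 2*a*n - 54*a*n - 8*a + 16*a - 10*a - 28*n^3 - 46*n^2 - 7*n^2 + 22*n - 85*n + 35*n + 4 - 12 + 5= 8*a^3 + 12*a^2 - 2*a - 28*n^3 + n^2*(-62*a - 53) + n*(-8*a^2 - 52*a - 28) - 3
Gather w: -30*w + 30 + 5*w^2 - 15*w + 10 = 5*w^2 - 45*w + 40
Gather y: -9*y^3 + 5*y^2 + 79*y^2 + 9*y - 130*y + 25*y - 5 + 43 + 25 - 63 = -9*y^3 + 84*y^2 - 96*y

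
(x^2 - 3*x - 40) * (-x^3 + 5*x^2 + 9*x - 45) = -x^5 + 8*x^4 + 34*x^3 - 272*x^2 - 225*x + 1800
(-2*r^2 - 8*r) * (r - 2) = -2*r^3 - 4*r^2 + 16*r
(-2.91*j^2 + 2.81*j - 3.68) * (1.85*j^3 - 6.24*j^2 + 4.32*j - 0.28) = -5.3835*j^5 + 23.3569*j^4 - 36.9136*j^3 + 35.9172*j^2 - 16.6844*j + 1.0304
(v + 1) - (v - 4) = 5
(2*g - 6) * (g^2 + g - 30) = 2*g^3 - 4*g^2 - 66*g + 180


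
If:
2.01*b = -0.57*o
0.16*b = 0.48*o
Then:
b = 0.00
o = 0.00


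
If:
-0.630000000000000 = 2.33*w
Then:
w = -0.27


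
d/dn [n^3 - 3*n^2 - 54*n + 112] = 3*n^2 - 6*n - 54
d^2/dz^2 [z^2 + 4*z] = 2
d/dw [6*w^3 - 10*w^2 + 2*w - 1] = 18*w^2 - 20*w + 2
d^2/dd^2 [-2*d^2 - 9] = -4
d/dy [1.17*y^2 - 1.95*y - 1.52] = 2.34*y - 1.95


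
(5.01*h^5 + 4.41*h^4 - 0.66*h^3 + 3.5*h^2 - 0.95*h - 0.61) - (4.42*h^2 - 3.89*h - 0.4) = 5.01*h^5 + 4.41*h^4 - 0.66*h^3 - 0.92*h^2 + 2.94*h - 0.21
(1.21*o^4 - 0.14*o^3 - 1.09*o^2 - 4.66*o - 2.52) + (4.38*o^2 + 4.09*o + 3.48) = 1.21*o^4 - 0.14*o^3 + 3.29*o^2 - 0.57*o + 0.96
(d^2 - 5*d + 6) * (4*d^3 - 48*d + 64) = 4*d^5 - 20*d^4 - 24*d^3 + 304*d^2 - 608*d + 384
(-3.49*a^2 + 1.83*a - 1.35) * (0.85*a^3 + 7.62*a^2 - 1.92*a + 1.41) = -2.9665*a^5 - 25.0383*a^4 + 19.4979*a^3 - 18.7215*a^2 + 5.1723*a - 1.9035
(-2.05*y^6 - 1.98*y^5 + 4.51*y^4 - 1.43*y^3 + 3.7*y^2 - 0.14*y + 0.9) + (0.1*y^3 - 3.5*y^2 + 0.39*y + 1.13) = -2.05*y^6 - 1.98*y^5 + 4.51*y^4 - 1.33*y^3 + 0.2*y^2 + 0.25*y + 2.03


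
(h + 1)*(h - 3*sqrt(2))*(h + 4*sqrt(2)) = h^3 + h^2 + sqrt(2)*h^2 - 24*h + sqrt(2)*h - 24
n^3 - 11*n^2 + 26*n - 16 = (n - 8)*(n - 2)*(n - 1)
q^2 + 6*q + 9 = (q + 3)^2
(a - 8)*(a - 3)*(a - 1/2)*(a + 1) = a^4 - 21*a^3/2 + 18*a^2 + 35*a/2 - 12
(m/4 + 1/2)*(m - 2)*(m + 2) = m^3/4 + m^2/2 - m - 2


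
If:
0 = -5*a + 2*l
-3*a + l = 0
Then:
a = 0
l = 0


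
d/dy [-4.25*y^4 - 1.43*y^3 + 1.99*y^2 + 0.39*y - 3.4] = -17.0*y^3 - 4.29*y^2 + 3.98*y + 0.39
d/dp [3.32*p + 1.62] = 3.32000000000000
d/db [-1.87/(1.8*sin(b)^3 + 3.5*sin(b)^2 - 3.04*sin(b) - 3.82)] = (10.098*sin(b)^2 + 13.09*sin(b) - 5.6848)*cos(b)/(1.8*sin(b)^3 + 3.5*sin(b)^2 - 3.04*sin(b) - 3.82)^2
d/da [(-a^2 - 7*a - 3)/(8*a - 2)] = (-4*a^2 + 2*a + 19)/(2*(16*a^2 - 8*a + 1))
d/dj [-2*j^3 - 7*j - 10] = -6*j^2 - 7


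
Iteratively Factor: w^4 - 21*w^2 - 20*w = (w + 4)*(w^3 - 4*w^2 - 5*w) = (w + 1)*(w + 4)*(w^2 - 5*w) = w*(w + 1)*(w + 4)*(w - 5)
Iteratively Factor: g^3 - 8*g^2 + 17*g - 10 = (g - 5)*(g^2 - 3*g + 2) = (g - 5)*(g - 1)*(g - 2)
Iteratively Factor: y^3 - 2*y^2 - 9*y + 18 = (y - 3)*(y^2 + y - 6) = (y - 3)*(y + 3)*(y - 2)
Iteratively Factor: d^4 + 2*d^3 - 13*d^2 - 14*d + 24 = (d + 4)*(d^3 - 2*d^2 - 5*d + 6) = (d + 2)*(d + 4)*(d^2 - 4*d + 3) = (d - 1)*(d + 2)*(d + 4)*(d - 3)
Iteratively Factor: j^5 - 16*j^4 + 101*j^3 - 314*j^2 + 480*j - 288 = (j - 3)*(j^4 - 13*j^3 + 62*j^2 - 128*j + 96) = (j - 4)*(j - 3)*(j^3 - 9*j^2 + 26*j - 24) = (j - 4)*(j - 3)^2*(j^2 - 6*j + 8) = (j - 4)*(j - 3)^2*(j - 2)*(j - 4)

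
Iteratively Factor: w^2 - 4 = (w - 2)*(w + 2)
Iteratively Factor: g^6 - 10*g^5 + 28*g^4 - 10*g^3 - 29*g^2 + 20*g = (g - 4)*(g^5 - 6*g^4 + 4*g^3 + 6*g^2 - 5*g) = (g - 4)*(g + 1)*(g^4 - 7*g^3 + 11*g^2 - 5*g) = (g - 4)*(g - 1)*(g + 1)*(g^3 - 6*g^2 + 5*g) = (g - 4)*(g - 1)^2*(g + 1)*(g^2 - 5*g) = (g - 5)*(g - 4)*(g - 1)^2*(g + 1)*(g)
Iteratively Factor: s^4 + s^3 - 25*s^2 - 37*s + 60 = (s - 1)*(s^3 + 2*s^2 - 23*s - 60) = (s - 5)*(s - 1)*(s^2 + 7*s + 12) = (s - 5)*(s - 1)*(s + 4)*(s + 3)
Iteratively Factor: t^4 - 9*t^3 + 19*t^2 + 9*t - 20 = (t - 4)*(t^3 - 5*t^2 - t + 5) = (t - 4)*(t - 1)*(t^2 - 4*t - 5) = (t - 5)*(t - 4)*(t - 1)*(t + 1)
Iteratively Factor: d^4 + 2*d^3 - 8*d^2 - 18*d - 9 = (d + 1)*(d^3 + d^2 - 9*d - 9) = (d + 1)^2*(d^2 - 9) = (d - 3)*(d + 1)^2*(d + 3)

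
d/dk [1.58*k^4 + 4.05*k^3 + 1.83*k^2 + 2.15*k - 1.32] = 6.32*k^3 + 12.15*k^2 + 3.66*k + 2.15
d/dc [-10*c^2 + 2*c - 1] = 2 - 20*c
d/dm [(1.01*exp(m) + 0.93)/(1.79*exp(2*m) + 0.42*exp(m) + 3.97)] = (-1.8079*exp(2*m) - 3.3294*exp(m) + 3.6191)*exp(m)/(3.2041*exp(4*m) + 1.5036*exp(3*m) + 14.389*exp(2*m) + 3.3348*exp(m) + 15.7609)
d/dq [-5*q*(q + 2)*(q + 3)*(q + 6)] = -20*q^3 - 165*q^2 - 360*q - 180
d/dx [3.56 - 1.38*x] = -1.38000000000000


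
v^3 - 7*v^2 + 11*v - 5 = (v - 5)*(v - 1)^2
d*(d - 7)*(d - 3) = d^3 - 10*d^2 + 21*d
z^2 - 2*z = z*(z - 2)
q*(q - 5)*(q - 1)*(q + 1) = q^4 - 5*q^3 - q^2 + 5*q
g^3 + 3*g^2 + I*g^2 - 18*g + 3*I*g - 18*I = (g - 3)*(g + 6)*(g + I)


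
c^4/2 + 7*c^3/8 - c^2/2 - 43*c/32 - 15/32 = (c/2 + 1/2)*(c - 5/4)*(c + 1/2)*(c + 3/2)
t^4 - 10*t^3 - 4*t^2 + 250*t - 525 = (t - 7)*(t - 5)*(t - 3)*(t + 5)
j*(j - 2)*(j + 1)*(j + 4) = j^4 + 3*j^3 - 6*j^2 - 8*j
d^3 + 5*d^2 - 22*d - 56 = (d - 4)*(d + 2)*(d + 7)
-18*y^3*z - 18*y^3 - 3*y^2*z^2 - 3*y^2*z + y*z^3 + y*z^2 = (-6*y + z)*(3*y + z)*(y*z + y)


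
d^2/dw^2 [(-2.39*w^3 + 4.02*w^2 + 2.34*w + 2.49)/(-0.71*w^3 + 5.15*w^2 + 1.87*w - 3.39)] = (13.425106*w^6 + 11.9616540000002*w^5 - 64.7792640000001*w^4 + 328.392388*w^3 - 820.829142*w^2 - 188.24121*w - 226.4223)/(0.357911*w^9 - 7.788345*w^8 + 53.664924*w^7 - 90.438248*w^6 - 215.716038*w^5 + 188.701302*w^4 + 213.82334*w^3 - 141.989472*w^2 - 64.470681*w + 38.958219)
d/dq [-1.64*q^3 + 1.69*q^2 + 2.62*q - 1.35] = -4.92*q^2 + 3.38*q + 2.62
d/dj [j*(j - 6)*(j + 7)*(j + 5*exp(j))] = 5*j^3*exp(j) + 4*j^3 + 20*j^2*exp(j) + 3*j^2 - 200*j*exp(j) - 84*j - 210*exp(j)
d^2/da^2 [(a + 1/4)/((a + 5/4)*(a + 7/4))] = 128*(64*a^3 + 48*a^2 - 276*a - 311)/(4096*a^6 + 36864*a^5 + 137472*a^4 + 271872*a^3 + 300720*a^2 + 176400*a + 42875)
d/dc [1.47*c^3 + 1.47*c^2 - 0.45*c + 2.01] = 4.41*c^2 + 2.94*c - 0.45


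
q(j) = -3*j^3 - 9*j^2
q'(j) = -9*j^2 - 18*j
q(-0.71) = -3.46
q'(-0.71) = 8.24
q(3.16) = -184.53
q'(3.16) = -146.75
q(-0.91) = -5.19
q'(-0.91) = 8.93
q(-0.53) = -2.08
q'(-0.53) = 7.01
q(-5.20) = 178.46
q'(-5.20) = -149.76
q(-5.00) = 150.00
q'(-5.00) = -135.00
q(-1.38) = -9.26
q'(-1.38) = 7.70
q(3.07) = -171.63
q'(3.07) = -140.08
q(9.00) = -2916.00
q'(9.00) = -891.00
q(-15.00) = 8100.00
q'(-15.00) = -1755.00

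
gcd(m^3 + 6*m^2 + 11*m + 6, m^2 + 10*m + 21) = m + 3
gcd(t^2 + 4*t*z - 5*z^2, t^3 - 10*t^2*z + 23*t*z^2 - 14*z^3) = -t + z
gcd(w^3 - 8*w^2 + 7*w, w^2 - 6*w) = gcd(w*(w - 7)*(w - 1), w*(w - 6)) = w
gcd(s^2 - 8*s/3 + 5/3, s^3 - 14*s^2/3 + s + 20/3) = s - 5/3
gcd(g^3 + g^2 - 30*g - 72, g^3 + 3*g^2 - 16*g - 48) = g^2 + 7*g + 12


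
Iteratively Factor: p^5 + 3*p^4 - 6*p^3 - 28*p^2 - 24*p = (p + 2)*(p^4 + p^3 - 8*p^2 - 12*p) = p*(p + 2)*(p^3 + p^2 - 8*p - 12) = p*(p - 3)*(p + 2)*(p^2 + 4*p + 4) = p*(p - 3)*(p + 2)^2*(p + 2)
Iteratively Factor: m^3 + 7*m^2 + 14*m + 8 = (m + 1)*(m^2 + 6*m + 8) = (m + 1)*(m + 4)*(m + 2)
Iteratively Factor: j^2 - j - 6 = (j - 3)*(j + 2)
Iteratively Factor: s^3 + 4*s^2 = (s)*(s^2 + 4*s) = s*(s + 4)*(s)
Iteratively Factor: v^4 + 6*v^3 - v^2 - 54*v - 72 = (v + 3)*(v^3 + 3*v^2 - 10*v - 24) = (v + 2)*(v + 3)*(v^2 + v - 12) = (v - 3)*(v + 2)*(v + 3)*(v + 4)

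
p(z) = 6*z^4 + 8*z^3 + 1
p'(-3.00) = -432.00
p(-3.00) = 271.00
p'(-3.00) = -432.00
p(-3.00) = 271.00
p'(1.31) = 95.14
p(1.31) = 36.65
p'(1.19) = 74.43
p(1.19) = 26.51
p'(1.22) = 79.30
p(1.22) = 28.82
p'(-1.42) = -20.33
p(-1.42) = 2.49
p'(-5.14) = -2625.05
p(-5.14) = 3102.60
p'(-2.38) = -187.60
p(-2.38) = 85.66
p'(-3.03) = -447.29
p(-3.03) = 284.19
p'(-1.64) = -41.31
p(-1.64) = 9.12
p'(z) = 24*z^3 + 24*z^2 = 24*z^2*(z + 1)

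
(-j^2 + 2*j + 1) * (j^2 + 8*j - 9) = -j^4 - 6*j^3 + 26*j^2 - 10*j - 9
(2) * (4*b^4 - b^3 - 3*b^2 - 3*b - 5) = 8*b^4 - 2*b^3 - 6*b^2 - 6*b - 10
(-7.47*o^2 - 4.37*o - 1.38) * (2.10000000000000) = -15.687*o^2 - 9.177*o - 2.898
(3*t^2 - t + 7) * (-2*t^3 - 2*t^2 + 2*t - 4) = -6*t^5 - 4*t^4 - 6*t^3 - 28*t^2 + 18*t - 28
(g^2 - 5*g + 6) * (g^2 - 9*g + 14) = g^4 - 14*g^3 + 65*g^2 - 124*g + 84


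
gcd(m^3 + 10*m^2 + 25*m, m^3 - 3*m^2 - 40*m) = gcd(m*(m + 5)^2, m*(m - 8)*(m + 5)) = m^2 + 5*m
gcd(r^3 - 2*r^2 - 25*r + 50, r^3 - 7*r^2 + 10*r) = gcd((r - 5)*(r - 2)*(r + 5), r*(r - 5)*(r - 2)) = r^2 - 7*r + 10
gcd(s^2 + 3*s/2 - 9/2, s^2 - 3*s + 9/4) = s - 3/2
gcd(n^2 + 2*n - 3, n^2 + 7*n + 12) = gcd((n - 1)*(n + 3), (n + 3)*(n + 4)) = n + 3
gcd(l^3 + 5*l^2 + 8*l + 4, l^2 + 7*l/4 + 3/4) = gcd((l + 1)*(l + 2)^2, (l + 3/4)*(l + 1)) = l + 1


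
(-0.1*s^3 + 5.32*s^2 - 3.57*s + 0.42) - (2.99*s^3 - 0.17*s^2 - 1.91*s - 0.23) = -3.09*s^3 + 5.49*s^2 - 1.66*s + 0.65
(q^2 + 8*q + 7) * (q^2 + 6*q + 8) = q^4 + 14*q^3 + 63*q^2 + 106*q + 56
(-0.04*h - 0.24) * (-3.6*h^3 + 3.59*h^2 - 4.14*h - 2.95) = 0.144*h^4 + 0.7204*h^3 - 0.696*h^2 + 1.1116*h + 0.708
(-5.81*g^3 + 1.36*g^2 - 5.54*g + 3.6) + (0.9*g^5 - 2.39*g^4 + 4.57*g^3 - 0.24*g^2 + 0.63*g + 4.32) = 0.9*g^5 - 2.39*g^4 - 1.24*g^3 + 1.12*g^2 - 4.91*g + 7.92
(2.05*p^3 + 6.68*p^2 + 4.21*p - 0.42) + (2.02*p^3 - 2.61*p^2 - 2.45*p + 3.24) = 4.07*p^3 + 4.07*p^2 + 1.76*p + 2.82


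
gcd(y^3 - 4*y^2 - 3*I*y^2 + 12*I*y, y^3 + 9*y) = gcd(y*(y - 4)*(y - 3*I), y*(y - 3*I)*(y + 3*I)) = y^2 - 3*I*y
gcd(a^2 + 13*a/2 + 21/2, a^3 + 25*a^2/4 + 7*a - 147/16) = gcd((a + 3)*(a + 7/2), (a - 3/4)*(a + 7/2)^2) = a + 7/2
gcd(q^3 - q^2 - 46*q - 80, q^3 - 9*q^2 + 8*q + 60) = q + 2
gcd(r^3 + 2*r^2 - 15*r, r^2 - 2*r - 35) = r + 5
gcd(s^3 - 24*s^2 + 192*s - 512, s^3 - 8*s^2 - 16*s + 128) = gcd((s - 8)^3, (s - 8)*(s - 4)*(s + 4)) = s - 8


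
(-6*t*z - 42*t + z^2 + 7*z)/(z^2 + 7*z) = (-6*t + z)/z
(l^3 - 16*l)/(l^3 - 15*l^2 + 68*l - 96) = l*(l + 4)/(l^2 - 11*l + 24)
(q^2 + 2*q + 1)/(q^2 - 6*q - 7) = (q + 1)/(q - 7)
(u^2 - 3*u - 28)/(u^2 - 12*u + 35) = (u + 4)/(u - 5)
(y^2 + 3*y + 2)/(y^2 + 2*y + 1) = (y + 2)/(y + 1)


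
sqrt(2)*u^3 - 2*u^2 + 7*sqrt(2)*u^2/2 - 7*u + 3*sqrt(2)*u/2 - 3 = (u + 3)*(u - sqrt(2))*(sqrt(2)*u + sqrt(2)/2)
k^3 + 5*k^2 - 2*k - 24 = (k - 2)*(k + 3)*(k + 4)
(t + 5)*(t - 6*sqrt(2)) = t^2 - 6*sqrt(2)*t + 5*t - 30*sqrt(2)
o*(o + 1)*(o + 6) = o^3 + 7*o^2 + 6*o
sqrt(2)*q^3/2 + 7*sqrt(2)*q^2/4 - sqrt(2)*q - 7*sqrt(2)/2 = (q + 7/2)*(q - sqrt(2))*(sqrt(2)*q/2 + 1)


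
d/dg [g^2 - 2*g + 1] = 2*g - 2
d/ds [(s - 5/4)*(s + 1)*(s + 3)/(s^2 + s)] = 1 + 15/(4*s^2)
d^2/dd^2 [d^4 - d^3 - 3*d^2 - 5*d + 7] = 12*d^2 - 6*d - 6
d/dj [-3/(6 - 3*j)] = -1/(j - 2)^2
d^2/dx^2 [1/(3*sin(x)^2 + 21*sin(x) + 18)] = (-4*sin(x)^3 - 17*sin(x)^2 - 2*sin(x) + 86)/(3*(sin(x) + 1)^2*(sin(x) + 6)^3)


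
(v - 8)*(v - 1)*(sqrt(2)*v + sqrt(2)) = sqrt(2)*v^3 - 8*sqrt(2)*v^2 - sqrt(2)*v + 8*sqrt(2)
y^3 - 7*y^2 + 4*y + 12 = (y - 6)*(y - 2)*(y + 1)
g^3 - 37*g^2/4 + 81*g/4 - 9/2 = (g - 6)*(g - 3)*(g - 1/4)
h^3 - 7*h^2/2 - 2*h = h*(h - 4)*(h + 1/2)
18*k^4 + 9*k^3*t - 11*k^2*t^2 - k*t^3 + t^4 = (-3*k + t)*(-2*k + t)*(k + t)*(3*k + t)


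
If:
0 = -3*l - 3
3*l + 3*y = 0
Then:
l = -1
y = 1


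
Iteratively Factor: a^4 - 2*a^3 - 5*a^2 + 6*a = (a + 2)*(a^3 - 4*a^2 + 3*a) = a*(a + 2)*(a^2 - 4*a + 3) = a*(a - 3)*(a + 2)*(a - 1)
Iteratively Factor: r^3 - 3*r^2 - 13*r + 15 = (r - 5)*(r^2 + 2*r - 3) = (r - 5)*(r - 1)*(r + 3)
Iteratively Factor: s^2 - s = (s - 1)*(s)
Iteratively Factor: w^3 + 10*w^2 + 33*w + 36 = (w + 3)*(w^2 + 7*w + 12) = (w + 3)^2*(w + 4)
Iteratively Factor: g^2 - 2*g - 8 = (g - 4)*(g + 2)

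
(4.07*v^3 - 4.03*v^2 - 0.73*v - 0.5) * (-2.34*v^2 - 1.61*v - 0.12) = -9.5238*v^5 + 2.8775*v^4 + 7.7081*v^3 + 2.8289*v^2 + 0.8926*v + 0.06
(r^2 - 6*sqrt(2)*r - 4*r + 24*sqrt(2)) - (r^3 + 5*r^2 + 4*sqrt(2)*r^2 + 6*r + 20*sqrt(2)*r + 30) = -r^3 - 4*sqrt(2)*r^2 - 4*r^2 - 26*sqrt(2)*r - 10*r - 30 + 24*sqrt(2)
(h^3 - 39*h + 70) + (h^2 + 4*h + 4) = h^3 + h^2 - 35*h + 74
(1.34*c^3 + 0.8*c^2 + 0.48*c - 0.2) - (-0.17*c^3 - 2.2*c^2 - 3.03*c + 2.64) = 1.51*c^3 + 3.0*c^2 + 3.51*c - 2.84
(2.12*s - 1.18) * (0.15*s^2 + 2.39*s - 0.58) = 0.318*s^3 + 4.8898*s^2 - 4.0498*s + 0.6844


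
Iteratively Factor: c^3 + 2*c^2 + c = (c + 1)*(c^2 + c) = (c + 1)^2*(c)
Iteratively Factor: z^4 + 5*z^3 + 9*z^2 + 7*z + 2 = (z + 1)*(z^3 + 4*z^2 + 5*z + 2) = (z + 1)*(z + 2)*(z^2 + 2*z + 1) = (z + 1)^2*(z + 2)*(z + 1)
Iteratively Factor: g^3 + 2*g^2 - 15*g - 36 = (g + 3)*(g^2 - g - 12) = (g - 4)*(g + 3)*(g + 3)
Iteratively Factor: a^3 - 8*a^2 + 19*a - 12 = (a - 1)*(a^2 - 7*a + 12) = (a - 3)*(a - 1)*(a - 4)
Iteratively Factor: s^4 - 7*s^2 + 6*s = (s - 1)*(s^3 + s^2 - 6*s) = (s - 2)*(s - 1)*(s^2 + 3*s) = (s - 2)*(s - 1)*(s + 3)*(s)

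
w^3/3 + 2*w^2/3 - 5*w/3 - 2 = (w/3 + 1/3)*(w - 2)*(w + 3)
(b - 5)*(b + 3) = b^2 - 2*b - 15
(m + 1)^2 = m^2 + 2*m + 1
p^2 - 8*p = p*(p - 8)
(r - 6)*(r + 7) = r^2 + r - 42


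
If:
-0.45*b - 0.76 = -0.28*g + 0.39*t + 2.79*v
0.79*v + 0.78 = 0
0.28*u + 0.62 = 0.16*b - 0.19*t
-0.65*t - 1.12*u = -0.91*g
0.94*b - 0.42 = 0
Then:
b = 0.45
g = -2.73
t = 2.64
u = -3.75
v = -0.99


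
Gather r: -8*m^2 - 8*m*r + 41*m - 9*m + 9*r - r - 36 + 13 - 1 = -8*m^2 + 32*m + r*(8 - 8*m) - 24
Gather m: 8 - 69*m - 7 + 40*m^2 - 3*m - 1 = 40*m^2 - 72*m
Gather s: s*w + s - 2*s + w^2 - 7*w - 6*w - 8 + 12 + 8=s*(w - 1) + w^2 - 13*w + 12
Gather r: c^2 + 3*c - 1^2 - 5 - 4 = c^2 + 3*c - 10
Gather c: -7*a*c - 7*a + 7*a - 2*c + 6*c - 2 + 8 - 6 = c*(4 - 7*a)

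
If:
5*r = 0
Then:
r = 0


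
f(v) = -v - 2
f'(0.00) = -1.00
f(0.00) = -2.00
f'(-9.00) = -1.00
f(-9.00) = 7.00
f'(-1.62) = -1.00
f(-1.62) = -0.38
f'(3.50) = -1.00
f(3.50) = -5.50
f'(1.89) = -1.00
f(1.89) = -3.89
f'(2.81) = -1.00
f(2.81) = -4.81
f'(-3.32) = -1.00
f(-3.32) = 1.32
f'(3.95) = -1.00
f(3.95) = -5.95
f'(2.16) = -1.00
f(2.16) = -4.16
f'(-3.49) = -1.00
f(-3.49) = 1.49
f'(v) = -1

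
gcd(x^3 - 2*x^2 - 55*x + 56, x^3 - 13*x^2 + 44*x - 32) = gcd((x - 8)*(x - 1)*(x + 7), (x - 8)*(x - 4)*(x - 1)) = x^2 - 9*x + 8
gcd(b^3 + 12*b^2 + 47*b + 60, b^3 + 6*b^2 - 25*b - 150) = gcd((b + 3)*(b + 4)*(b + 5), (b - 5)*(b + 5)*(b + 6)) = b + 5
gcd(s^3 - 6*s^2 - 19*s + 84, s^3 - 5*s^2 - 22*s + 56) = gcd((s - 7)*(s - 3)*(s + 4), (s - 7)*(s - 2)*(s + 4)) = s^2 - 3*s - 28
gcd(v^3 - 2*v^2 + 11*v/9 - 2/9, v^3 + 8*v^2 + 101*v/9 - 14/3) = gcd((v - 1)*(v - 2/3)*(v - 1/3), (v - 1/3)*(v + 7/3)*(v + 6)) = v - 1/3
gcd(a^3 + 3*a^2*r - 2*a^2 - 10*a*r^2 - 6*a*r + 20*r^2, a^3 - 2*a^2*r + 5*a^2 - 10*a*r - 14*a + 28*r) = -a^2 + 2*a*r + 2*a - 4*r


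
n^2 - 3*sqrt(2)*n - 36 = (n - 6*sqrt(2))*(n + 3*sqrt(2))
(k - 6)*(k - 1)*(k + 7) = k^3 - 43*k + 42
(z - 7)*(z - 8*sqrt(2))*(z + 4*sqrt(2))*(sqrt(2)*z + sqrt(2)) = sqrt(2)*z^4 - 6*sqrt(2)*z^3 - 8*z^3 - 71*sqrt(2)*z^2 + 48*z^2 + 56*z + 384*sqrt(2)*z + 448*sqrt(2)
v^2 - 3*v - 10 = (v - 5)*(v + 2)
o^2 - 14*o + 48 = (o - 8)*(o - 6)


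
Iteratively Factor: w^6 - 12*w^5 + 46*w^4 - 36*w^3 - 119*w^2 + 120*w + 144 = (w + 1)*(w^5 - 13*w^4 + 59*w^3 - 95*w^2 - 24*w + 144) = (w - 4)*(w + 1)*(w^4 - 9*w^3 + 23*w^2 - 3*w - 36) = (w - 4)*(w + 1)^2*(w^3 - 10*w^2 + 33*w - 36) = (w - 4)^2*(w + 1)^2*(w^2 - 6*w + 9) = (w - 4)^2*(w - 3)*(w + 1)^2*(w - 3)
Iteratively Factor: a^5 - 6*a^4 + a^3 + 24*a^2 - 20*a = (a - 2)*(a^4 - 4*a^3 - 7*a^2 + 10*a) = (a - 2)*(a - 1)*(a^3 - 3*a^2 - 10*a) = (a - 5)*(a - 2)*(a - 1)*(a^2 + 2*a) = (a - 5)*(a - 2)*(a - 1)*(a + 2)*(a)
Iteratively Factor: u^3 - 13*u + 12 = (u - 3)*(u^2 + 3*u - 4) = (u - 3)*(u + 4)*(u - 1)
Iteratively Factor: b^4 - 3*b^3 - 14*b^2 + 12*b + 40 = (b + 2)*(b^3 - 5*b^2 - 4*b + 20) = (b + 2)^2*(b^2 - 7*b + 10) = (b - 2)*(b + 2)^2*(b - 5)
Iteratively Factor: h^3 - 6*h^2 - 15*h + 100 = (h - 5)*(h^2 - h - 20) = (h - 5)^2*(h + 4)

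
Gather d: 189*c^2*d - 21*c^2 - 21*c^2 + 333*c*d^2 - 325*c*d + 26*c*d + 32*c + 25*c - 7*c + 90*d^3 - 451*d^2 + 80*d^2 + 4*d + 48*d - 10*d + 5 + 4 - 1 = -42*c^2 + 50*c + 90*d^3 + d^2*(333*c - 371) + d*(189*c^2 - 299*c + 42) + 8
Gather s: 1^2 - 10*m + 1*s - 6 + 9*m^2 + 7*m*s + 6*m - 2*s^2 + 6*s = 9*m^2 - 4*m - 2*s^2 + s*(7*m + 7) - 5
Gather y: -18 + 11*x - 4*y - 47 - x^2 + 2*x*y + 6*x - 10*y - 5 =-x^2 + 17*x + y*(2*x - 14) - 70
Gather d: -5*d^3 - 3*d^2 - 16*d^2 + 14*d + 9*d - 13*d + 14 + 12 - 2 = -5*d^3 - 19*d^2 + 10*d + 24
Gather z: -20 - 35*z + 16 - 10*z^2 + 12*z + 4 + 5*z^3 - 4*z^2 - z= 5*z^3 - 14*z^2 - 24*z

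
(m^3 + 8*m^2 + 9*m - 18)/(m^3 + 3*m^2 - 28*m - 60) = (m^2 + 2*m - 3)/(m^2 - 3*m - 10)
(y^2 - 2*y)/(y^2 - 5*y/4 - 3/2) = 4*y/(4*y + 3)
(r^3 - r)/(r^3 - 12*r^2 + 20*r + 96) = (r^3 - r)/(r^3 - 12*r^2 + 20*r + 96)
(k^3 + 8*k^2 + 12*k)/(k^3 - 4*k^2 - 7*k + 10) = k*(k + 6)/(k^2 - 6*k + 5)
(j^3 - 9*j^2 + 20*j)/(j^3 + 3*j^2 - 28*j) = (j - 5)/(j + 7)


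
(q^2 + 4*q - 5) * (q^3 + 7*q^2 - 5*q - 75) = q^5 + 11*q^4 + 18*q^3 - 130*q^2 - 275*q + 375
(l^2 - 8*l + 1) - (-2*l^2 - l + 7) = 3*l^2 - 7*l - 6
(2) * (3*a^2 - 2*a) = 6*a^2 - 4*a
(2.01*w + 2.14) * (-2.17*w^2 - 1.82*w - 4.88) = -4.3617*w^3 - 8.302*w^2 - 13.7036*w - 10.4432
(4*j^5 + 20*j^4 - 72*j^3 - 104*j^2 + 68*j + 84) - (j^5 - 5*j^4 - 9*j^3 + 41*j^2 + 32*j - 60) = 3*j^5 + 25*j^4 - 63*j^3 - 145*j^2 + 36*j + 144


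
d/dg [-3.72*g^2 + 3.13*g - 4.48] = 3.13 - 7.44*g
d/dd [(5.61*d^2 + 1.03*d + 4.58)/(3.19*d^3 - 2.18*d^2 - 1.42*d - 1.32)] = (-17.8959*d^4 - 6.5714*d^3 - 49.5514*d^2 + 5.1584*d + 5.144)/(10.1761*d^6 - 13.9084*d^5 - 4.3072*d^4 - 2.2304*d^3 + 7.7716*d^2 + 3.7488*d + 1.7424)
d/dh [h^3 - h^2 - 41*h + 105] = 3*h^2 - 2*h - 41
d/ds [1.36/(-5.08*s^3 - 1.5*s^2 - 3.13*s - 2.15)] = (20.7264*s^2 + 4.08*s + 4.2568)/(5.08*s^3 + 1.5*s^2 + 3.13*s + 2.15)^2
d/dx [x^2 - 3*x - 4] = 2*x - 3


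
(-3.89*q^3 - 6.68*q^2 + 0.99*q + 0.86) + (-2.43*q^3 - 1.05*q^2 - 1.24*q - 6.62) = -6.32*q^3 - 7.73*q^2 - 0.25*q - 5.76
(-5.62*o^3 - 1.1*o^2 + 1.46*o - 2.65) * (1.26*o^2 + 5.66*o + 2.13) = -7.0812*o^5 - 33.1952*o^4 - 16.357*o^3 + 2.5816*o^2 - 11.8892*o - 5.6445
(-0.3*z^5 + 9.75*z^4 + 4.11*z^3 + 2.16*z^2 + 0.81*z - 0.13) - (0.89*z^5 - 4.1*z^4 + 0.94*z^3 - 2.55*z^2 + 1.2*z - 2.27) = -1.19*z^5 + 13.85*z^4 + 3.17*z^3 + 4.71*z^2 - 0.39*z + 2.14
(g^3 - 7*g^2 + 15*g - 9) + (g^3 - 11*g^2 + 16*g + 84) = 2*g^3 - 18*g^2 + 31*g + 75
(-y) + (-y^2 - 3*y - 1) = -y^2 - 4*y - 1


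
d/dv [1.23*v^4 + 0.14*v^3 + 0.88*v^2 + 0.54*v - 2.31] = 4.92*v^3 + 0.42*v^2 + 1.76*v + 0.54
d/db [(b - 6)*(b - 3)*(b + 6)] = 3*b^2 - 6*b - 36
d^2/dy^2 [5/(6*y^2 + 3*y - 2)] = 30*(-12*y^2 - 6*y + 3*(4*y + 1)^2 + 4)/(6*y^2 + 3*y - 2)^3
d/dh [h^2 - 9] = 2*h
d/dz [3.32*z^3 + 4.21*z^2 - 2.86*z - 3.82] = 9.96*z^2 + 8.42*z - 2.86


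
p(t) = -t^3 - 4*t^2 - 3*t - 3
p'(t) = -3*t^2 - 8*t - 3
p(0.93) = -10.05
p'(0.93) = -13.03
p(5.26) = -274.98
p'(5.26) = -128.08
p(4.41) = -179.79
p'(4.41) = -96.62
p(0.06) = -3.19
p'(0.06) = -3.49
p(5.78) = -347.07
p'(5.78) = -149.47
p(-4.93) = 34.39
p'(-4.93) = -36.47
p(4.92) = -233.68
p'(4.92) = -114.98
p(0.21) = -3.82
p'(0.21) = -4.81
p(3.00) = -75.00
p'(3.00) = -54.00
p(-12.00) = 1185.00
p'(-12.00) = -339.00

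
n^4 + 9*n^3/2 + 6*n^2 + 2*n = n*(n + 1/2)*(n + 2)^2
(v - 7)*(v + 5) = v^2 - 2*v - 35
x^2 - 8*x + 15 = (x - 5)*(x - 3)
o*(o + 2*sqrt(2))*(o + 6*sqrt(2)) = o^3 + 8*sqrt(2)*o^2 + 24*o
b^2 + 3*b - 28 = (b - 4)*(b + 7)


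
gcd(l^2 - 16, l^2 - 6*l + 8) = l - 4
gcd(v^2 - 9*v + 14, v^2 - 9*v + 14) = v^2 - 9*v + 14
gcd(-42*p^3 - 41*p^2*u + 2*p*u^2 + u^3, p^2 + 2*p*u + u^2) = p + u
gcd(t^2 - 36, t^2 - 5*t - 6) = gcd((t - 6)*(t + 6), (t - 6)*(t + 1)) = t - 6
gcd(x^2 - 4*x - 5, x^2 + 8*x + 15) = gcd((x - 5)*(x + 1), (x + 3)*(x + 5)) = 1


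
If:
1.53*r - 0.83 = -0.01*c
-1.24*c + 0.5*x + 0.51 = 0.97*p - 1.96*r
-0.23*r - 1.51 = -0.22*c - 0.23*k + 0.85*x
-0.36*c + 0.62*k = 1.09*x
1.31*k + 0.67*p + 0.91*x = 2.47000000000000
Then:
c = 5.29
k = 4.03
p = -4.93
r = 0.51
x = 0.54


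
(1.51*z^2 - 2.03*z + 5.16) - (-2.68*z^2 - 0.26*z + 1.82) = 4.19*z^2 - 1.77*z + 3.34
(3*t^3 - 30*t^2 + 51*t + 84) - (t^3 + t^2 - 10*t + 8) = 2*t^3 - 31*t^2 + 61*t + 76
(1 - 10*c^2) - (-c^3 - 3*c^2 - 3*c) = c^3 - 7*c^2 + 3*c + 1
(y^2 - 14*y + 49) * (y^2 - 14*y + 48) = y^4 - 28*y^3 + 293*y^2 - 1358*y + 2352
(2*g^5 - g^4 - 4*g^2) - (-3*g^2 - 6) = 2*g^5 - g^4 - g^2 + 6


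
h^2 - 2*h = h*(h - 2)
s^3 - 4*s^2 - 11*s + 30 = (s - 5)*(s - 2)*(s + 3)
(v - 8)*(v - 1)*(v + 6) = v^3 - 3*v^2 - 46*v + 48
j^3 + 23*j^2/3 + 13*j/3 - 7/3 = (j - 1/3)*(j + 1)*(j + 7)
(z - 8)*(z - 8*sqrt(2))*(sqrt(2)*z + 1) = sqrt(2)*z^3 - 15*z^2 - 8*sqrt(2)*z^2 - 8*sqrt(2)*z + 120*z + 64*sqrt(2)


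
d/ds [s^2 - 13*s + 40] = 2*s - 13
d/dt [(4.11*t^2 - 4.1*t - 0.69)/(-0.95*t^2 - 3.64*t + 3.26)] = (-18.8554*t^2 + 25.4862*t - 15.8776)/(0.9025*t^4 + 6.916*t^3 + 7.0556*t^2 - 23.7328*t + 10.6276)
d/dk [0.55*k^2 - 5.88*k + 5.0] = 1.1*k - 5.88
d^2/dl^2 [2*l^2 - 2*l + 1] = 4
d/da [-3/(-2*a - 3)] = -6/(2*a + 3)^2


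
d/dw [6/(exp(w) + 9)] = -6*exp(w)/(exp(w) + 9)^2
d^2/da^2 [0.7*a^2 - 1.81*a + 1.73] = 1.40000000000000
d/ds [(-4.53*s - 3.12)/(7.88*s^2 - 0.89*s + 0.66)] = (35.6964*s^2 + 49.1712*s - 5.7666)/(62.0944*s^4 - 14.0264*s^3 + 11.1937*s^2 - 1.1748*s + 0.4356)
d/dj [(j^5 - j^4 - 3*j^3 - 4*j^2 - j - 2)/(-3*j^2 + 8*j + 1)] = (-9*j^6 + 38*j^5 - 10*j^4 - 52*j^3 - 44*j^2 - 20*j + 15)/(9*j^4 - 48*j^3 + 58*j^2 + 16*j + 1)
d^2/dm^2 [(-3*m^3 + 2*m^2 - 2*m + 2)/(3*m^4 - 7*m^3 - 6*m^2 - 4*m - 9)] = 2*(-27*m^9 + 54*m^8 - 396*m^7 + 524*m^6 - 1392*m^5 + 1554*m^4 - 748*m^3 + 816*m^2 - 639*m + 158)/(27*m^12 - 189*m^11 + 279*m^10 + 305*m^9 - 297*m^8 + 222*m^7 - 1431*m^6 - 2388*m^5 - 2043*m^4 - 3061*m^3 - 1890*m^2 - 972*m - 729)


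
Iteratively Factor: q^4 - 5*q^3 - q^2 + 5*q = (q - 5)*(q^3 - q) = q*(q - 5)*(q^2 - 1) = q*(q - 5)*(q + 1)*(q - 1)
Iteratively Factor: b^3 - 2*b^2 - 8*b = (b - 4)*(b^2 + 2*b) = b*(b - 4)*(b + 2)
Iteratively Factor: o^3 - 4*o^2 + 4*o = (o - 2)*(o^2 - 2*o) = (o - 2)^2*(o)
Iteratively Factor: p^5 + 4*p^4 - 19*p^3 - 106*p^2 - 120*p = (p + 4)*(p^4 - 19*p^2 - 30*p) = (p + 3)*(p + 4)*(p^3 - 3*p^2 - 10*p) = (p - 5)*(p + 3)*(p + 4)*(p^2 + 2*p) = (p - 5)*(p + 2)*(p + 3)*(p + 4)*(p)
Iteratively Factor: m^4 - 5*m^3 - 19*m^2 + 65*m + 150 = (m - 5)*(m^3 - 19*m - 30) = (m - 5)^2*(m^2 + 5*m + 6) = (m - 5)^2*(m + 3)*(m + 2)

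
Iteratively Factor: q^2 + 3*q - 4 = (q - 1)*(q + 4)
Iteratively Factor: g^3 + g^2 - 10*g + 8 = (g - 2)*(g^2 + 3*g - 4) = (g - 2)*(g + 4)*(g - 1)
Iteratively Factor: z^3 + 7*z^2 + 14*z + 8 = (z + 2)*(z^2 + 5*z + 4) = (z + 2)*(z + 4)*(z + 1)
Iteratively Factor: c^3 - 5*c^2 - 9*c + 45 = (c + 3)*(c^2 - 8*c + 15) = (c - 5)*(c + 3)*(c - 3)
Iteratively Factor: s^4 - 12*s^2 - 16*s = (s + 2)*(s^3 - 2*s^2 - 8*s) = (s + 2)^2*(s^2 - 4*s) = s*(s + 2)^2*(s - 4)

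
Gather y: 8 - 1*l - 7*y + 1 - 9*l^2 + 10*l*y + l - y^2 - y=-9*l^2 - y^2 + y*(10*l - 8) + 9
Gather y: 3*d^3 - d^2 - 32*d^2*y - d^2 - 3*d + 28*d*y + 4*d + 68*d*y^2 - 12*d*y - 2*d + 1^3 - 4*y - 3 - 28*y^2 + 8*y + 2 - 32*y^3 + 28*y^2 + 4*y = 3*d^3 - 2*d^2 + 68*d*y^2 - d - 32*y^3 + y*(-32*d^2 + 16*d + 8)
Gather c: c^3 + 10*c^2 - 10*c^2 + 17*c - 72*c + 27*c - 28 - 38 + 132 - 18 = c^3 - 28*c + 48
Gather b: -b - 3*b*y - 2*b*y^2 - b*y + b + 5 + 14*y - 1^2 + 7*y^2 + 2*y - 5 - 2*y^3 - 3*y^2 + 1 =b*(-2*y^2 - 4*y) - 2*y^3 + 4*y^2 + 16*y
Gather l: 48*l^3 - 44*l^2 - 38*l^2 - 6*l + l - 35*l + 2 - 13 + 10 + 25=48*l^3 - 82*l^2 - 40*l + 24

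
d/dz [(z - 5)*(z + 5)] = 2*z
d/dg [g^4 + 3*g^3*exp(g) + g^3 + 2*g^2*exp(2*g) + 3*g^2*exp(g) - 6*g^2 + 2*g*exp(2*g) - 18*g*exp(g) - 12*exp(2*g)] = 3*g^3*exp(g) + 4*g^3 + 4*g^2*exp(2*g) + 12*g^2*exp(g) + 3*g^2 + 8*g*exp(2*g) - 12*g*exp(g) - 12*g - 22*exp(2*g) - 18*exp(g)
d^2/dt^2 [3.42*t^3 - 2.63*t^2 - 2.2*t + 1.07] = 20.52*t - 5.26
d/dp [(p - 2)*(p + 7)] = 2*p + 5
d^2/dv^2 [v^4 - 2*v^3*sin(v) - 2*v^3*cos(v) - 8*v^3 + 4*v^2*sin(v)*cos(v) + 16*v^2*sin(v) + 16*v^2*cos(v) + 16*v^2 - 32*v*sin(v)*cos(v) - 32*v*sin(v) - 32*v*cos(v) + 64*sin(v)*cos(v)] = 2*sqrt(2)*v^3*sin(v + pi/4) - 4*v^2*sin(v) - 8*v^2*sin(2*v) - 28*v^2*cos(v) + 12*v^2 - 44*v*sin(v) + 64*v*sin(2*v) + 84*v*cos(v) + 16*v*cos(2*v) - 48*v + 96*sin(v) - 124*sin(2*v) - 32*cos(v) - 64*cos(2*v) + 32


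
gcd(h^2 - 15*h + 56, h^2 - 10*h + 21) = h - 7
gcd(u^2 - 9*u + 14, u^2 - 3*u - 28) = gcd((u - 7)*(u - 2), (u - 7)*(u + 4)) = u - 7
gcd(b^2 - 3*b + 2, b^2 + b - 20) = 1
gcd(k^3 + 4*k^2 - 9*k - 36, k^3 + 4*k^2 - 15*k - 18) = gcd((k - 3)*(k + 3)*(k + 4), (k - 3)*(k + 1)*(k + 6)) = k - 3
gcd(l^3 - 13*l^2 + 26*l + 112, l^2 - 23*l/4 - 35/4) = l - 7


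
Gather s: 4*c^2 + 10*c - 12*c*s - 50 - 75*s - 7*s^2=4*c^2 + 10*c - 7*s^2 + s*(-12*c - 75) - 50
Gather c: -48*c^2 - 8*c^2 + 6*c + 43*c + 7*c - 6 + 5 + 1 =-56*c^2 + 56*c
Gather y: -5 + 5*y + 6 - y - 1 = 4*y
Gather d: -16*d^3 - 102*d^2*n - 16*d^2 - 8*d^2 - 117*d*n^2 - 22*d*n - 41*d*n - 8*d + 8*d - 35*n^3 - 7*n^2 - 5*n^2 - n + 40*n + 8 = -16*d^3 + d^2*(-102*n - 24) + d*(-117*n^2 - 63*n) - 35*n^3 - 12*n^2 + 39*n + 8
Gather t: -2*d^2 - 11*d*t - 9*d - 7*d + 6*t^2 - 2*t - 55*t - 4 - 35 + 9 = -2*d^2 - 16*d + 6*t^2 + t*(-11*d - 57) - 30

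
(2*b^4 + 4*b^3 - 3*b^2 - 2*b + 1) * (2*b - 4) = 4*b^5 - 22*b^3 + 8*b^2 + 10*b - 4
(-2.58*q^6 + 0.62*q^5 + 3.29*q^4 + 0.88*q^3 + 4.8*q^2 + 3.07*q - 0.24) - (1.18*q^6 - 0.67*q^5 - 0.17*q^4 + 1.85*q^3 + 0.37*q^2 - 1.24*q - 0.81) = -3.76*q^6 + 1.29*q^5 + 3.46*q^4 - 0.97*q^3 + 4.43*q^2 + 4.31*q + 0.57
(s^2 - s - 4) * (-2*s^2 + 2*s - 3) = -2*s^4 + 4*s^3 + 3*s^2 - 5*s + 12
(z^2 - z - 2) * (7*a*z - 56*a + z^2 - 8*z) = 7*a*z^3 - 63*a*z^2 + 42*a*z + 112*a + z^4 - 9*z^3 + 6*z^2 + 16*z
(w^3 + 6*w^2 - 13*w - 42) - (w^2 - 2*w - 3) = w^3 + 5*w^2 - 11*w - 39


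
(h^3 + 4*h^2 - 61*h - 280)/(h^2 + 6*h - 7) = (h^2 - 3*h - 40)/(h - 1)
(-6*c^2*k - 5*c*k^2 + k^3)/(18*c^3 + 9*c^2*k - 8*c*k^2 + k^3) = -k/(3*c - k)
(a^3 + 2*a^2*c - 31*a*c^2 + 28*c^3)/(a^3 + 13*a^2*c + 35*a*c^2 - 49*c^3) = (a - 4*c)/(a + 7*c)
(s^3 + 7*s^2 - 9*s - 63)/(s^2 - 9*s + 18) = (s^2 + 10*s + 21)/(s - 6)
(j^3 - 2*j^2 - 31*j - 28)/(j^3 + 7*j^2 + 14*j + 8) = (j - 7)/(j + 2)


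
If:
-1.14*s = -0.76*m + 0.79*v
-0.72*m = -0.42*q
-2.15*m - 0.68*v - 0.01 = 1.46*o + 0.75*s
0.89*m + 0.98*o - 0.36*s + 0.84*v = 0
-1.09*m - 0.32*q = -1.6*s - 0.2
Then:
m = 0.10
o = -0.21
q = 0.18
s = -0.02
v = 0.13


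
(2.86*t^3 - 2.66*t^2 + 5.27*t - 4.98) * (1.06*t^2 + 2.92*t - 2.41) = 3.0316*t^5 + 5.5316*t^4 - 9.0736*t^3 + 16.5202*t^2 - 27.2423*t + 12.0018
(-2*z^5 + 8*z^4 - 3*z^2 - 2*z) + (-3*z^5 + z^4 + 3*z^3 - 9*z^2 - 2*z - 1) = -5*z^5 + 9*z^4 + 3*z^3 - 12*z^2 - 4*z - 1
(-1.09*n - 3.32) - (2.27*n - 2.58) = -3.36*n - 0.74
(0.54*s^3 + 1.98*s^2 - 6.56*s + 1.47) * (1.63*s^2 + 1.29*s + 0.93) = 0.8802*s^5 + 3.924*s^4 - 7.6364*s^3 - 4.2249*s^2 - 4.2045*s + 1.3671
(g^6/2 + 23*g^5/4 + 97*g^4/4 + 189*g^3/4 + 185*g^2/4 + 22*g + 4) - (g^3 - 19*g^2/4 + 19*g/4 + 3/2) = g^6/2 + 23*g^5/4 + 97*g^4/4 + 185*g^3/4 + 51*g^2 + 69*g/4 + 5/2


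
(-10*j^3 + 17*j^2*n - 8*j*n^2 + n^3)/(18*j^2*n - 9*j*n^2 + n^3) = (-10*j^3 + 17*j^2*n - 8*j*n^2 + n^3)/(n*(18*j^2 - 9*j*n + n^2))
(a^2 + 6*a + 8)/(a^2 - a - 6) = (a + 4)/(a - 3)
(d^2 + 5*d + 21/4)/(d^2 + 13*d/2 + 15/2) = (d + 7/2)/(d + 5)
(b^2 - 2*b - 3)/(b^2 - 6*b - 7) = (b - 3)/(b - 7)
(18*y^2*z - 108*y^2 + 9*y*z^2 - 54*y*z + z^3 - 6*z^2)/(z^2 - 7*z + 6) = (18*y^2 + 9*y*z + z^2)/(z - 1)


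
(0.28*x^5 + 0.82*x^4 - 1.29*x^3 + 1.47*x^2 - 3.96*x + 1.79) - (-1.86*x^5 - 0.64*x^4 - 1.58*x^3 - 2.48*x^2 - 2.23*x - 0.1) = 2.14*x^5 + 1.46*x^4 + 0.29*x^3 + 3.95*x^2 - 1.73*x + 1.89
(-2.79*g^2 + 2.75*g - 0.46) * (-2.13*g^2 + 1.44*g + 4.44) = 5.9427*g^4 - 9.8751*g^3 - 7.4478*g^2 + 11.5476*g - 2.0424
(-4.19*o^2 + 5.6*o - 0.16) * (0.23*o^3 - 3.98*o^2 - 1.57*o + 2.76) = -0.9637*o^5 + 17.9642*o^4 - 15.7465*o^3 - 19.7196*o^2 + 15.7072*o - 0.4416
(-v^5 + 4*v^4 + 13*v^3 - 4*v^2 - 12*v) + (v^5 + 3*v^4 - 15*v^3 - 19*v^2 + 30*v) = 7*v^4 - 2*v^3 - 23*v^2 + 18*v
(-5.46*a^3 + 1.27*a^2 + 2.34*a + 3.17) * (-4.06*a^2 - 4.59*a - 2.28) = 22.1676*a^5 + 19.9052*a^4 - 2.8809*a^3 - 26.5064*a^2 - 19.8855*a - 7.2276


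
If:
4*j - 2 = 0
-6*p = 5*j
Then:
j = 1/2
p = -5/12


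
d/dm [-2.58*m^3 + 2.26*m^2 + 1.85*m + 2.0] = -7.74*m^2 + 4.52*m + 1.85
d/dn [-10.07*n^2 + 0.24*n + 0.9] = 0.24 - 20.14*n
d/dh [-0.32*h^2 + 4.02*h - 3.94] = 4.02 - 0.64*h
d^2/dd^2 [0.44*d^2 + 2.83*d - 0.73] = 0.880000000000000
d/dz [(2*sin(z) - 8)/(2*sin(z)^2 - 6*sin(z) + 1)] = 2*(16*sin(z) + cos(2*z) - 24)*cos(z)/(-6*sin(z) - cos(2*z) + 2)^2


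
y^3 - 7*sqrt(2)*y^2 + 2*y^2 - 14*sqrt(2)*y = y*(y + 2)*(y - 7*sqrt(2))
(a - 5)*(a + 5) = a^2 - 25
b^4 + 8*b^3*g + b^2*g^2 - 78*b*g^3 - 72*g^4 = (b - 3*g)*(b + g)*(b + 4*g)*(b + 6*g)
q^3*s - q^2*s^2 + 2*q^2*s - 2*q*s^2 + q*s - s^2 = (q + 1)*(q - s)*(q*s + s)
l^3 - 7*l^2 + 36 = (l - 6)*(l - 3)*(l + 2)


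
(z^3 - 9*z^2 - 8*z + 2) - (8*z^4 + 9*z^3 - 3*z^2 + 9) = -8*z^4 - 8*z^3 - 6*z^2 - 8*z - 7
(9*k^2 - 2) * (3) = 27*k^2 - 6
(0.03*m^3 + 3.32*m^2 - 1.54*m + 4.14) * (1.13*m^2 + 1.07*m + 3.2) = 0.0339*m^5 + 3.7837*m^4 + 1.9082*m^3 + 13.6544*m^2 - 0.498200000000001*m + 13.248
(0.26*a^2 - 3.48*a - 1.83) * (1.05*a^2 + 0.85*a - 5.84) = 0.273*a^4 - 3.433*a^3 - 6.3979*a^2 + 18.7677*a + 10.6872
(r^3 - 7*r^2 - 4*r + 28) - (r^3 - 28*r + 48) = -7*r^2 + 24*r - 20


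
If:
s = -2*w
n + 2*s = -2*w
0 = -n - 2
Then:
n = -2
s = 2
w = -1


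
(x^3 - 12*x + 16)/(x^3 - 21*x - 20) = (-x^3 + 12*x - 16)/(-x^3 + 21*x + 20)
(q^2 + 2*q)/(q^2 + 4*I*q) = (q + 2)/(q + 4*I)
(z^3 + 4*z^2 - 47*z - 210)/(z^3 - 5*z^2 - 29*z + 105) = (z + 6)/(z - 3)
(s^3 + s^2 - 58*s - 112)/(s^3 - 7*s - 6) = (s^2 - s - 56)/(s^2 - 2*s - 3)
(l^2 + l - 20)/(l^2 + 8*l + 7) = (l^2 + l - 20)/(l^2 + 8*l + 7)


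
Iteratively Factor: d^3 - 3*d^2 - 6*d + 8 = (d - 1)*(d^2 - 2*d - 8) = (d - 1)*(d + 2)*(d - 4)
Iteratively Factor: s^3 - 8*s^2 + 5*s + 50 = (s - 5)*(s^2 - 3*s - 10) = (s - 5)*(s + 2)*(s - 5)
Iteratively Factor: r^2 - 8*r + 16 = (r - 4)*(r - 4)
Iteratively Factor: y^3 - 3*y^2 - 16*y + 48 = (y + 4)*(y^2 - 7*y + 12) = (y - 4)*(y + 4)*(y - 3)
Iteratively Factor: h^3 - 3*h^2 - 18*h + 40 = (h - 5)*(h^2 + 2*h - 8) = (h - 5)*(h - 2)*(h + 4)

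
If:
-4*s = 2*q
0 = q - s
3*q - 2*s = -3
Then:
No Solution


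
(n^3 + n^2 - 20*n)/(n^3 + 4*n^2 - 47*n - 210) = n*(n - 4)/(n^2 - n - 42)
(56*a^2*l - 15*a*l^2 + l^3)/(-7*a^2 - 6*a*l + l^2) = l*(-8*a + l)/(a + l)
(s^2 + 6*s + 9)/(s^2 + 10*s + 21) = (s + 3)/(s + 7)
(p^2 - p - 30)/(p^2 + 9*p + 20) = (p - 6)/(p + 4)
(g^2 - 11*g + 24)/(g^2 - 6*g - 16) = (g - 3)/(g + 2)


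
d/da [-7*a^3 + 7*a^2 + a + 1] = -21*a^2 + 14*a + 1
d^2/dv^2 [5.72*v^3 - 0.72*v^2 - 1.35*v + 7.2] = 34.32*v - 1.44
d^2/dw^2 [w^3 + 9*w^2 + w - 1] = 6*w + 18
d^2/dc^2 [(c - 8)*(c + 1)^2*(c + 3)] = 12*c^2 - 18*c - 66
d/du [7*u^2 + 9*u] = 14*u + 9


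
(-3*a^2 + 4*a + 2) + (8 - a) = -3*a^2 + 3*a + 10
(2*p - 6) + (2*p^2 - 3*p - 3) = 2*p^2 - p - 9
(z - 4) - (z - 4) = 0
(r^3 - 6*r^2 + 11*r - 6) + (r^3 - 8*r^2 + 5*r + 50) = 2*r^3 - 14*r^2 + 16*r + 44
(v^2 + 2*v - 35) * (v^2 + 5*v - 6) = v^4 + 7*v^3 - 31*v^2 - 187*v + 210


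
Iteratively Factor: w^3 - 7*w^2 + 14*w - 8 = (w - 2)*(w^2 - 5*w + 4) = (w - 4)*(w - 2)*(w - 1)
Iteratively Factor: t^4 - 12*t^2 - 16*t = (t)*(t^3 - 12*t - 16) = t*(t + 2)*(t^2 - 2*t - 8) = t*(t + 2)^2*(t - 4)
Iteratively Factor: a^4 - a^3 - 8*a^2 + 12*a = (a)*(a^3 - a^2 - 8*a + 12) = a*(a + 3)*(a^2 - 4*a + 4) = a*(a - 2)*(a + 3)*(a - 2)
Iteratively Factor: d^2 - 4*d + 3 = (d - 1)*(d - 3)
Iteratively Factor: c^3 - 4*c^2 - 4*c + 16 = (c - 4)*(c^2 - 4) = (c - 4)*(c + 2)*(c - 2)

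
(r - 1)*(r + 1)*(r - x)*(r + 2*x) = r^4 + r^3*x - 2*r^2*x^2 - r^2 - r*x + 2*x^2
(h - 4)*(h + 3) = h^2 - h - 12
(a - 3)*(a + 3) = a^2 - 9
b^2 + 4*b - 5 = (b - 1)*(b + 5)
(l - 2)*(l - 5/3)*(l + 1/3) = l^3 - 10*l^2/3 + 19*l/9 + 10/9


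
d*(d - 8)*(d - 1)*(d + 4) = d^4 - 5*d^3 - 28*d^2 + 32*d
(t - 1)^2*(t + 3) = t^3 + t^2 - 5*t + 3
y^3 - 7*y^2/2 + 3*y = y*(y - 2)*(y - 3/2)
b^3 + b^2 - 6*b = b*(b - 2)*(b + 3)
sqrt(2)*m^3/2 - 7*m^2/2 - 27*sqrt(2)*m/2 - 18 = (m - 6*sqrt(2))*(m + 3*sqrt(2)/2)*(sqrt(2)*m/2 + 1)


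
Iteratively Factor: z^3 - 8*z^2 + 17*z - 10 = (z - 1)*(z^2 - 7*z + 10) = (z - 5)*(z - 1)*(z - 2)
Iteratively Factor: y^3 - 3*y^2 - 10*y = (y - 5)*(y^2 + 2*y) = y*(y - 5)*(y + 2)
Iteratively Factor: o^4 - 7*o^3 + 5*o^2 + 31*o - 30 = (o - 5)*(o^3 - 2*o^2 - 5*o + 6) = (o - 5)*(o + 2)*(o^2 - 4*o + 3) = (o - 5)*(o - 3)*(o + 2)*(o - 1)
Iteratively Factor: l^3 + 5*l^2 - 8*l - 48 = (l + 4)*(l^2 + l - 12) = (l + 4)^2*(l - 3)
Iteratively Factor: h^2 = (h)*(h)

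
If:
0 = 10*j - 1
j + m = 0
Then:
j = 1/10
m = -1/10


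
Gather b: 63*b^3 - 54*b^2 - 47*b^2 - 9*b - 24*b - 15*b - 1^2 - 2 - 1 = 63*b^3 - 101*b^2 - 48*b - 4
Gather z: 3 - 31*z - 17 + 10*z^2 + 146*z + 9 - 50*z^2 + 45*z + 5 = -40*z^2 + 160*z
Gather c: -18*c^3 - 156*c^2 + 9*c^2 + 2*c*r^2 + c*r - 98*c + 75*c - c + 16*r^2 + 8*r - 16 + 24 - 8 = -18*c^3 - 147*c^2 + c*(2*r^2 + r - 24) + 16*r^2 + 8*r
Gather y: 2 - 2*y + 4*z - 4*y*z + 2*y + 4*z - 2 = -4*y*z + 8*z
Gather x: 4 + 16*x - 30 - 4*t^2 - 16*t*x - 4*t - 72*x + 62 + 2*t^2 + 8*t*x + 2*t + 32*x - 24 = -2*t^2 - 2*t + x*(-8*t - 24) + 12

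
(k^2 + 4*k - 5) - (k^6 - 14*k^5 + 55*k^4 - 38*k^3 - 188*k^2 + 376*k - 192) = -k^6 + 14*k^5 - 55*k^4 + 38*k^3 + 189*k^2 - 372*k + 187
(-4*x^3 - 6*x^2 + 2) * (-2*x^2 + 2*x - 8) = 8*x^5 + 4*x^4 + 20*x^3 + 44*x^2 + 4*x - 16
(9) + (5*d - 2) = 5*d + 7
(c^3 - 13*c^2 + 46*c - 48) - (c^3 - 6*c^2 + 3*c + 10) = -7*c^2 + 43*c - 58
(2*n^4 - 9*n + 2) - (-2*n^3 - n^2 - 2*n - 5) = 2*n^4 + 2*n^3 + n^2 - 7*n + 7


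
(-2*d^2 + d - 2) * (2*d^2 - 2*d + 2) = -4*d^4 + 6*d^3 - 10*d^2 + 6*d - 4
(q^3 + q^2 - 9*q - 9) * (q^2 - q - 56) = q^5 - 66*q^3 - 56*q^2 + 513*q + 504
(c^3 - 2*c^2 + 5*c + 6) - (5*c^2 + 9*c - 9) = c^3 - 7*c^2 - 4*c + 15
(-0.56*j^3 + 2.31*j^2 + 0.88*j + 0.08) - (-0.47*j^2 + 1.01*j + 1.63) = -0.56*j^3 + 2.78*j^2 - 0.13*j - 1.55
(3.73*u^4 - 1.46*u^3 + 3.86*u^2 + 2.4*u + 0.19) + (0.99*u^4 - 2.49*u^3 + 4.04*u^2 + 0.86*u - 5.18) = 4.72*u^4 - 3.95*u^3 + 7.9*u^2 + 3.26*u - 4.99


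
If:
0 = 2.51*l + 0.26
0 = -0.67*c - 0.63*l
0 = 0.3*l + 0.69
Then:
No Solution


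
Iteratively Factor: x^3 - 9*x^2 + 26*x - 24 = (x - 2)*(x^2 - 7*x + 12) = (x - 3)*(x - 2)*(x - 4)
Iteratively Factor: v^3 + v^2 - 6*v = (v - 2)*(v^2 + 3*v) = (v - 2)*(v + 3)*(v)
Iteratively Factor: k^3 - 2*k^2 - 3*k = (k + 1)*(k^2 - 3*k) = k*(k + 1)*(k - 3)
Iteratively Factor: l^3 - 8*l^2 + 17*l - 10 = (l - 5)*(l^2 - 3*l + 2) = (l - 5)*(l - 1)*(l - 2)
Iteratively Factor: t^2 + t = (t + 1)*(t)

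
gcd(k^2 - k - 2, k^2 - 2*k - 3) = k + 1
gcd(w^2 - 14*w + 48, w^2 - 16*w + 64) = w - 8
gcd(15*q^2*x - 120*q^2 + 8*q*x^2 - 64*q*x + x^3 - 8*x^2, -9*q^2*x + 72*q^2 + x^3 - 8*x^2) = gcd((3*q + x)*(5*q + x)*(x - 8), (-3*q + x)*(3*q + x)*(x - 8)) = 3*q*x - 24*q + x^2 - 8*x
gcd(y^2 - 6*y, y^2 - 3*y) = y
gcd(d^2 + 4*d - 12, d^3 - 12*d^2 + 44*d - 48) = d - 2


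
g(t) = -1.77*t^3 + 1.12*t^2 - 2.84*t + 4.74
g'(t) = -5.31*t^2 + 2.24*t - 2.84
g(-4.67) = 222.70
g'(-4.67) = -129.11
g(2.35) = -18.72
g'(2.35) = -26.90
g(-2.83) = 61.86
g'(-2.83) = -51.71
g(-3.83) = 131.49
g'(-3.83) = -89.31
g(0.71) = 2.65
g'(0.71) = -3.93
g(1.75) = -6.29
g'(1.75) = -15.18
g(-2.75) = 57.83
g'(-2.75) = -49.16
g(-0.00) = 4.74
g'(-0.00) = -2.84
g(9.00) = -1220.43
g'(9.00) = -412.79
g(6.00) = -354.30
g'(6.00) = -180.56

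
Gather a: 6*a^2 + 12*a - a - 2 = 6*a^2 + 11*a - 2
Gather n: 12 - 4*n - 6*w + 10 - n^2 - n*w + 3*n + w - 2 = -n^2 + n*(-w - 1) - 5*w + 20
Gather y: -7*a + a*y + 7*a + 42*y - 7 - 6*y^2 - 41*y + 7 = -6*y^2 + y*(a + 1)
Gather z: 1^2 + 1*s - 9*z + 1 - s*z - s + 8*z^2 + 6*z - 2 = 8*z^2 + z*(-s - 3)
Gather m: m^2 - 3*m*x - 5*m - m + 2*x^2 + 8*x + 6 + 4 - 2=m^2 + m*(-3*x - 6) + 2*x^2 + 8*x + 8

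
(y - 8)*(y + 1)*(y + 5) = y^3 - 2*y^2 - 43*y - 40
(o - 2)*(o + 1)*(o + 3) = o^3 + 2*o^2 - 5*o - 6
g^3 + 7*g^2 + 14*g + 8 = (g + 1)*(g + 2)*(g + 4)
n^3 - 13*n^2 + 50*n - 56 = (n - 7)*(n - 4)*(n - 2)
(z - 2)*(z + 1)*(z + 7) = z^3 + 6*z^2 - 9*z - 14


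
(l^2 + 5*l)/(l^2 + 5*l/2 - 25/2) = 2*l/(2*l - 5)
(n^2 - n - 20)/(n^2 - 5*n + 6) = (n^2 - n - 20)/(n^2 - 5*n + 6)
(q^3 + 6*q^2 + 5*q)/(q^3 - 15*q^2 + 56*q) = (q^2 + 6*q + 5)/(q^2 - 15*q + 56)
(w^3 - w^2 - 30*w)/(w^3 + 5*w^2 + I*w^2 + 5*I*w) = (w - 6)/(w + I)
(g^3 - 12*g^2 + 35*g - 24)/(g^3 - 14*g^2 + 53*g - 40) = (g - 3)/(g - 5)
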